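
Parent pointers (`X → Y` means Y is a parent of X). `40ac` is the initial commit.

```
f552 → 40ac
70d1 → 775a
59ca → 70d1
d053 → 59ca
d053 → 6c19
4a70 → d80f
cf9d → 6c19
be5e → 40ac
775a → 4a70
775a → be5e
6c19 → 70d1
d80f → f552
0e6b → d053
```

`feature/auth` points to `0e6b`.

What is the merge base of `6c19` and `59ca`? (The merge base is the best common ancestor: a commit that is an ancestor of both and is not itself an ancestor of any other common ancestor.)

Ancestors of 6c19: {40ac, 4a70, 6c19, 70d1, 775a, be5e, d80f, f552}.
Ancestors of 59ca: {40ac, 4a70, 59ca, 70d1, 775a, be5e, d80f, f552}.
Common ancestors: {40ac, 4a70, 70d1, 775a, be5e, d80f, f552}.
Among these, 70d1 is not an ancestor of any other common ancestor — it is the merge base.

70d1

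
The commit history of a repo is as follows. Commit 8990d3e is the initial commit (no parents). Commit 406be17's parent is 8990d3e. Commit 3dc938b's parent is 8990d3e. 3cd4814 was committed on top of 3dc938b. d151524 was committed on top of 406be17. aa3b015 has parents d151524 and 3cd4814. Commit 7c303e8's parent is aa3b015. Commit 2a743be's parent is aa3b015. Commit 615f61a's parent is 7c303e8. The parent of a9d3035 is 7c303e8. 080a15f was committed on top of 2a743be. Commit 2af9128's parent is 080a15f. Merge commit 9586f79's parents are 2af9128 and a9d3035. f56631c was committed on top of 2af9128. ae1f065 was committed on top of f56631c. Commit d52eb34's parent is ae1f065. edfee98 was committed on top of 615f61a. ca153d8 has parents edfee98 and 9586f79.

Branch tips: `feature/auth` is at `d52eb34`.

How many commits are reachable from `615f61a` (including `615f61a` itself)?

8

Walking parent pointers from 615f61a: reachable set = {3cd4814, 3dc938b, 406be17, 615f61a, 7c303e8, 8990d3e, aa3b015, d151524}.
That is 8 commits.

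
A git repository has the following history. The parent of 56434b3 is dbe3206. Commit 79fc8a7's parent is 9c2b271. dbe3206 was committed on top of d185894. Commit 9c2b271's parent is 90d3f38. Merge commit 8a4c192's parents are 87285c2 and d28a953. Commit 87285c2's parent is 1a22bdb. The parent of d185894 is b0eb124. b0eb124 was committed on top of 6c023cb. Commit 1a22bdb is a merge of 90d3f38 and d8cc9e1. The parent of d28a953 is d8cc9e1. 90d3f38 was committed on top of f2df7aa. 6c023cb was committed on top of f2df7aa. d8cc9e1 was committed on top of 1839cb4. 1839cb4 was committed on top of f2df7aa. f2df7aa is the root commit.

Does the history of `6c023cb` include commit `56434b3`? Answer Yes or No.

Ancestors of 6c023cb: {6c023cb, f2df7aa}.
56434b3 is not in that set, so it is not an ancestor of 6c023cb.

No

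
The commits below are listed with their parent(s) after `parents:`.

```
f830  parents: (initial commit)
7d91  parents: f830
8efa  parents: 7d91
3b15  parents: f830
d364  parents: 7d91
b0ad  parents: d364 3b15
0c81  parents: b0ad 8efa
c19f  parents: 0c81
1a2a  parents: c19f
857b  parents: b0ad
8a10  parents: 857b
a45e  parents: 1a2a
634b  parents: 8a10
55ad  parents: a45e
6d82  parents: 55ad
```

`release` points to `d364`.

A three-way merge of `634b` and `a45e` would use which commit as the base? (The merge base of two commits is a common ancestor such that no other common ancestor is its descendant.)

Ancestors of 634b: {3b15, 634b, 7d91, 857b, 8a10, b0ad, d364, f830}.
Ancestors of a45e: {0c81, 1a2a, 3b15, 7d91, 8efa, a45e, b0ad, c19f, d364, f830}.
Common ancestors: {3b15, 7d91, b0ad, d364, f830}.
Among these, b0ad is not an ancestor of any other common ancestor — it is the merge base.

b0ad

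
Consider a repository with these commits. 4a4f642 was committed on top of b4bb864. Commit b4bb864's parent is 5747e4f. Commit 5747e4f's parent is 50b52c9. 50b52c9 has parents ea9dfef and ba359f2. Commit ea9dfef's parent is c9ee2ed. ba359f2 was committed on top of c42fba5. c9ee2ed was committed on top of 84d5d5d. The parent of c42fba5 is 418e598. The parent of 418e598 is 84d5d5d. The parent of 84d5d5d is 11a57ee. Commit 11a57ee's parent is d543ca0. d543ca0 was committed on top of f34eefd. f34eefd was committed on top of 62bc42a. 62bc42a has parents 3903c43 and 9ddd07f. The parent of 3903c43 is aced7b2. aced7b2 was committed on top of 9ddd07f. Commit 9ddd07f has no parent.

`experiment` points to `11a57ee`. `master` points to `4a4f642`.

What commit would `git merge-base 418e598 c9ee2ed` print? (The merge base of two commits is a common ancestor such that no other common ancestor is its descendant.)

Ancestors of 418e598: {11a57ee, 3903c43, 418e598, 62bc42a, 84d5d5d, 9ddd07f, aced7b2, d543ca0, f34eefd}.
Ancestors of c9ee2ed: {11a57ee, 3903c43, 62bc42a, 84d5d5d, 9ddd07f, aced7b2, c9ee2ed, d543ca0, f34eefd}.
Common ancestors: {11a57ee, 3903c43, 62bc42a, 84d5d5d, 9ddd07f, aced7b2, d543ca0, f34eefd}.
Among these, 84d5d5d is not an ancestor of any other common ancestor — it is the merge base.

84d5d5d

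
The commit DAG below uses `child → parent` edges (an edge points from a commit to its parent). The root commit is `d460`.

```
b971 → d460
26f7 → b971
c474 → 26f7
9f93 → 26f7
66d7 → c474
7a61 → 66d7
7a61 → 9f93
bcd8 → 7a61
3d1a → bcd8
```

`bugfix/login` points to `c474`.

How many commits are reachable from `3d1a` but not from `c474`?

Reachable from 3d1a: {26f7, 3d1a, 66d7, 7a61, 9f93, b971, bcd8, c474, d460}.
Reachable from c474: {26f7, b971, c474, d460}.
In 3d1a's history but not c474's: {3d1a, 66d7, 7a61, 9f93, bcd8} — 5 commits.

5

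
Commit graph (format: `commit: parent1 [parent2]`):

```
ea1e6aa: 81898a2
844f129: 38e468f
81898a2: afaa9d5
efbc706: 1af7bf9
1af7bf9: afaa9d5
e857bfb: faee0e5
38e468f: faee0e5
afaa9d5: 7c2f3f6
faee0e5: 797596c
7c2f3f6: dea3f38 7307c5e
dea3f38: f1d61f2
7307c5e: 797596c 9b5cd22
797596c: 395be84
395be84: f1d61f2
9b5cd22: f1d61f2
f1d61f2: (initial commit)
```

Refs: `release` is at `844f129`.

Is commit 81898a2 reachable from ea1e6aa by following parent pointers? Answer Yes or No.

Ancestors of ea1e6aa (commits reachable by following parents): {395be84, 7307c5e, 797596c, 7c2f3f6, 81898a2, 9b5cd22, afaa9d5, dea3f38, ea1e6aa, f1d61f2}.
81898a2 is in that set, so it is an ancestor of ea1e6aa.

Yes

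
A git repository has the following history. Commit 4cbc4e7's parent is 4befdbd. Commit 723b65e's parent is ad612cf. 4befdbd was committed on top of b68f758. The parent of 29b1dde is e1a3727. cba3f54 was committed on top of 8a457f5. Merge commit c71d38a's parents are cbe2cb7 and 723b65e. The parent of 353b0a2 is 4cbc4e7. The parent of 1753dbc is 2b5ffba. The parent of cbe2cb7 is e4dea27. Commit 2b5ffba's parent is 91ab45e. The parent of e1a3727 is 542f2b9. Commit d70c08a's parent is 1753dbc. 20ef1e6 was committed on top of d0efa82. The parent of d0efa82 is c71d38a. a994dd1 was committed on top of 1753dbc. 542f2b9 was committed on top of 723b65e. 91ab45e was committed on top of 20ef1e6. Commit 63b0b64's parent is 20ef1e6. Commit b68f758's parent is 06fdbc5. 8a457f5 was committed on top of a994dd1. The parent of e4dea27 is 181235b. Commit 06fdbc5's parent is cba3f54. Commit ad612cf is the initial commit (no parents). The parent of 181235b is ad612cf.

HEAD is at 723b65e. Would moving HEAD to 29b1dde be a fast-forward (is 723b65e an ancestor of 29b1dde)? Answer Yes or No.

Yes

A fast-forward from 723b65e to 29b1dde is possible iff 723b65e is an ancestor of 29b1dde.
Ancestors of 29b1dde: {29b1dde, 542f2b9, 723b65e, ad612cf, e1a3727}.
723b65e is among them, so fast-forward is possible.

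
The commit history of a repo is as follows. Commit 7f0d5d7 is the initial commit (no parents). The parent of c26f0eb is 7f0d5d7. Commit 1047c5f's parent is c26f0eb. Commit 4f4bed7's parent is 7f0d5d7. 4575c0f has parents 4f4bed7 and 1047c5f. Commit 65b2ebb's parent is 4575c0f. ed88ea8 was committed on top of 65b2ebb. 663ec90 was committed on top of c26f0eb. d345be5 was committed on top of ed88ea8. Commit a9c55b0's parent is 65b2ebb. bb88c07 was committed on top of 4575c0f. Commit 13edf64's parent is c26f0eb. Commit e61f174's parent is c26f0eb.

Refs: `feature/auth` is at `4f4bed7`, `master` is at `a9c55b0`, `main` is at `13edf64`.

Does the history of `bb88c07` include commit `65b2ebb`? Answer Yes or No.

Ancestors of bb88c07: {1047c5f, 4575c0f, 4f4bed7, 7f0d5d7, bb88c07, c26f0eb}.
65b2ebb is not in that set, so it is not an ancestor of bb88c07.

No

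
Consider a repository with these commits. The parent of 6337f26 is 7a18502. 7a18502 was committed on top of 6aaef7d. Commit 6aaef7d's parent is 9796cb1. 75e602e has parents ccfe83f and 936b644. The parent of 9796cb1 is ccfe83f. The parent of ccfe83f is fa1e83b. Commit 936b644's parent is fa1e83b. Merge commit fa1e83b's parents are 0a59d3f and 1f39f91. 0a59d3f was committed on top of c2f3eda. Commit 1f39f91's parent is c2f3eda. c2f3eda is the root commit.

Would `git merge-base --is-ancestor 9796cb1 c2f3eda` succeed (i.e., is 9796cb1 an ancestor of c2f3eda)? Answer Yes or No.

Ancestors of c2f3eda: {c2f3eda}.
9796cb1 is not in that set, so it is not an ancestor of c2f3eda.

No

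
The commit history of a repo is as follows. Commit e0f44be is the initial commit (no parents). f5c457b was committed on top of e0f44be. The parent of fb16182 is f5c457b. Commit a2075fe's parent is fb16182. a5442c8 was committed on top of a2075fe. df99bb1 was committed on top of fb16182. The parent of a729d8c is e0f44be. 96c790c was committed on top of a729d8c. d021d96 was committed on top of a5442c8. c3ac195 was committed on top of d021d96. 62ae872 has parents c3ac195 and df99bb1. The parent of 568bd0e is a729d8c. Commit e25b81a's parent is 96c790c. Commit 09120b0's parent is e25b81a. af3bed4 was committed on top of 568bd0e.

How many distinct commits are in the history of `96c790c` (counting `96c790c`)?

Walking parent pointers from 96c790c: reachable set = {96c790c, a729d8c, e0f44be}.
That is 3 commits.

3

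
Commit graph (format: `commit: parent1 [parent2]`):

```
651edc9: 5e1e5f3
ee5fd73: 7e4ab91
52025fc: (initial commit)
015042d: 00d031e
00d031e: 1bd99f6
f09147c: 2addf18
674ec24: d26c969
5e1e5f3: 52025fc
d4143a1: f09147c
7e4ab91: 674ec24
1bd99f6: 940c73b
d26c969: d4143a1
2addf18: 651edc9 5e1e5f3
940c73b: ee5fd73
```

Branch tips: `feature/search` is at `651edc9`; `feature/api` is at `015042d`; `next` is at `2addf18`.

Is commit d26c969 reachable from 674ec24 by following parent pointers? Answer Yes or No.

Ancestors of 674ec24 (commits reachable by following parents): {2addf18, 52025fc, 5e1e5f3, 651edc9, 674ec24, d26c969, d4143a1, f09147c}.
d26c969 is in that set, so it is an ancestor of 674ec24.

Yes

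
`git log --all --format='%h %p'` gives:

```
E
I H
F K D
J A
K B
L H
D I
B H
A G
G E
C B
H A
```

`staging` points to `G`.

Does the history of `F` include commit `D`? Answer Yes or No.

Yes

Ancestors of F (commits reachable by following parents): {A, B, D, E, F, G, H, I, K}.
D is in that set, so it is an ancestor of F.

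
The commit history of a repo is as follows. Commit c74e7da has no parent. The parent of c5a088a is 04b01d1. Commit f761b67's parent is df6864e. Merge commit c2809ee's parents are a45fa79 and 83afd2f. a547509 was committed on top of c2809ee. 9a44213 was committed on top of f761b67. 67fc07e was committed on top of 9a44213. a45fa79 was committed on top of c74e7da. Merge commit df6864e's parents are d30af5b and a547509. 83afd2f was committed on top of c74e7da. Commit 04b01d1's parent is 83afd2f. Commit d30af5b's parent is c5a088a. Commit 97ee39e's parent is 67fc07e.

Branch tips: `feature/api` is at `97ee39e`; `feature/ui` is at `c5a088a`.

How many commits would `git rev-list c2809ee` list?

4

Walking parent pointers from c2809ee: reachable set = {83afd2f, a45fa79, c2809ee, c74e7da}.
That is 4 commits.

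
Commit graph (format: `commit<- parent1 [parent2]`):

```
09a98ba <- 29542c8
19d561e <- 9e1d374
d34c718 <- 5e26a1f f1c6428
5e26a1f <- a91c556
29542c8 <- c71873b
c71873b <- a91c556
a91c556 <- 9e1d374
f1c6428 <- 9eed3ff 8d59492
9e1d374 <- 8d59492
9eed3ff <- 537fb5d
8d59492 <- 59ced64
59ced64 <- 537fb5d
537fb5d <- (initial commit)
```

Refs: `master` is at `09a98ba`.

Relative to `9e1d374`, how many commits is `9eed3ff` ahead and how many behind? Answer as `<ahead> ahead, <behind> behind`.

1 ahead, 3 behind

Reachable from 9eed3ff: {537fb5d, 9eed3ff}.
Reachable from 9e1d374: {537fb5d, 59ced64, 8d59492, 9e1d374}.
Only in 9eed3ff's history (ahead): {9eed3ff} — 1.
Only in 9e1d374's history (behind): {59ced64, 8d59492, 9e1d374} — 3.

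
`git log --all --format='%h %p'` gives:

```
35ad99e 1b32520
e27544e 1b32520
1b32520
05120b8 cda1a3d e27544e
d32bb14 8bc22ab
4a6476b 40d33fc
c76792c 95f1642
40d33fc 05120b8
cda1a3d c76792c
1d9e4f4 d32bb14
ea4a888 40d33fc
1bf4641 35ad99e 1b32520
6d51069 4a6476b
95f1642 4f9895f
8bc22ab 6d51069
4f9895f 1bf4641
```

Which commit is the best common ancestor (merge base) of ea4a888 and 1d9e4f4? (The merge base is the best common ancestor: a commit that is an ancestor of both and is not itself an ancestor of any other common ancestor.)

Ancestors of ea4a888: {05120b8, 1b32520, 1bf4641, 35ad99e, 40d33fc, 4f9895f, 95f1642, c76792c, cda1a3d, e27544e, ea4a888}.
Ancestors of 1d9e4f4: {05120b8, 1b32520, 1bf4641, 1d9e4f4, 35ad99e, 40d33fc, 4a6476b, 4f9895f, 6d51069, 8bc22ab, 95f1642, c76792c, cda1a3d, d32bb14, e27544e}.
Common ancestors: {05120b8, 1b32520, 1bf4641, 35ad99e, 40d33fc, 4f9895f, 95f1642, c76792c, cda1a3d, e27544e}.
Among these, 40d33fc is not an ancestor of any other common ancestor — it is the merge base.

40d33fc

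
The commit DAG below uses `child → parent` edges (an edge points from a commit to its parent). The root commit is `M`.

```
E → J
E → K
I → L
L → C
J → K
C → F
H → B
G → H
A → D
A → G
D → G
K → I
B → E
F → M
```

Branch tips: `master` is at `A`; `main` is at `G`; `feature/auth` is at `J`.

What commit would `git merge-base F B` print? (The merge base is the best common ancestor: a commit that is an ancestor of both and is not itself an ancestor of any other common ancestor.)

Ancestors of F: {F, M}.
Ancestors of B: {B, C, E, F, I, J, K, L, M}.
Common ancestors: {F, M}.
Among these, F is not an ancestor of any other common ancestor — it is the merge base.

F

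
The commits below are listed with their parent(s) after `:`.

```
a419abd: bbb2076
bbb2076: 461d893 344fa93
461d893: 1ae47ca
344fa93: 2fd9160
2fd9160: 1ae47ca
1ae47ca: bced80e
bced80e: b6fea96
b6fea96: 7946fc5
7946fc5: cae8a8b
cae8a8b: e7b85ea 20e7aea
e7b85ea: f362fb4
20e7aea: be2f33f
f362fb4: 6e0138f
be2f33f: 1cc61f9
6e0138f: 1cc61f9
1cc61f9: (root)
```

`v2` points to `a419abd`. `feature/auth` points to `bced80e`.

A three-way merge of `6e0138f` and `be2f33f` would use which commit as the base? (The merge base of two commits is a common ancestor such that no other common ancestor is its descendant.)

1cc61f9

Ancestors of 6e0138f: {1cc61f9, 6e0138f}.
Ancestors of be2f33f: {1cc61f9, be2f33f}.
Common ancestors: {1cc61f9}.
The only common ancestor is 1cc61f9, so it is the merge base.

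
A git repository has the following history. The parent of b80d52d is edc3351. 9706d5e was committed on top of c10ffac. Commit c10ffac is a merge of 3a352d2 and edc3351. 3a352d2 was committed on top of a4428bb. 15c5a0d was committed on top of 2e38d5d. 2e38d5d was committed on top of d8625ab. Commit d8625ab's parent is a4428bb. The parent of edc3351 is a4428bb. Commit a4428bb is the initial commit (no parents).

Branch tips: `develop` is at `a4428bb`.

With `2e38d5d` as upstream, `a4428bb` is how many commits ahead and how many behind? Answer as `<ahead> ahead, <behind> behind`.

0 ahead, 2 behind

Reachable from a4428bb: {a4428bb}.
Reachable from 2e38d5d: {2e38d5d, a4428bb, d8625ab}.
Only in a4428bb's history (ahead): {} — 0.
Only in 2e38d5d's history (behind): {2e38d5d, d8625ab} — 2.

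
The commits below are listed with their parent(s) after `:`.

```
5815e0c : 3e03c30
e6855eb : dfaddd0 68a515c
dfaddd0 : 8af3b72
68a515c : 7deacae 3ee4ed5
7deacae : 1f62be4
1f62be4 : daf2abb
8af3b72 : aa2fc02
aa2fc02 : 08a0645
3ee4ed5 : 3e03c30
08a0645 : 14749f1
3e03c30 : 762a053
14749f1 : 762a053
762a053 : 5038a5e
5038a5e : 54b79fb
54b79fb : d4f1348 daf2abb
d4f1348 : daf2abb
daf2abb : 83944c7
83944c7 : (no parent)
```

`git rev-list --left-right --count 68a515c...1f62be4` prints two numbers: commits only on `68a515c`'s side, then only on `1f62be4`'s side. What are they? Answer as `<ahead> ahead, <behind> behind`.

Reachable from 68a515c: {1f62be4, 3e03c30, 3ee4ed5, 5038a5e, 54b79fb, 68a515c, 762a053, 7deacae, 83944c7, d4f1348, daf2abb}.
Reachable from 1f62be4: {1f62be4, 83944c7, daf2abb}.
Only in 68a515c's history (ahead): {3e03c30, 3ee4ed5, 5038a5e, 54b79fb, 68a515c, 762a053, 7deacae, d4f1348} — 8.
Only in 1f62be4's history (behind): {} — 0.

8 ahead, 0 behind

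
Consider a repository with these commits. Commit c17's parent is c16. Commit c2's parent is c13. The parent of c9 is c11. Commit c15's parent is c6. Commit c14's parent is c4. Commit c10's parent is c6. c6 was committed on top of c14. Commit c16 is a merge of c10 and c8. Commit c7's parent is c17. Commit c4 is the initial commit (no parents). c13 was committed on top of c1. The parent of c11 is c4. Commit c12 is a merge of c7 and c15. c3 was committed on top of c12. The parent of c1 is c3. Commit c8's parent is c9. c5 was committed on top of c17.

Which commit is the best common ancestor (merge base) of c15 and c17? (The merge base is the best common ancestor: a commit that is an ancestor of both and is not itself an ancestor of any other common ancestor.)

Ancestors of c15: {c14, c15, c4, c6}.
Ancestors of c17: {c10, c11, c14, c16, c17, c4, c6, c8, c9}.
Common ancestors: {c14, c4, c6}.
Among these, c6 is not an ancestor of any other common ancestor — it is the merge base.

c6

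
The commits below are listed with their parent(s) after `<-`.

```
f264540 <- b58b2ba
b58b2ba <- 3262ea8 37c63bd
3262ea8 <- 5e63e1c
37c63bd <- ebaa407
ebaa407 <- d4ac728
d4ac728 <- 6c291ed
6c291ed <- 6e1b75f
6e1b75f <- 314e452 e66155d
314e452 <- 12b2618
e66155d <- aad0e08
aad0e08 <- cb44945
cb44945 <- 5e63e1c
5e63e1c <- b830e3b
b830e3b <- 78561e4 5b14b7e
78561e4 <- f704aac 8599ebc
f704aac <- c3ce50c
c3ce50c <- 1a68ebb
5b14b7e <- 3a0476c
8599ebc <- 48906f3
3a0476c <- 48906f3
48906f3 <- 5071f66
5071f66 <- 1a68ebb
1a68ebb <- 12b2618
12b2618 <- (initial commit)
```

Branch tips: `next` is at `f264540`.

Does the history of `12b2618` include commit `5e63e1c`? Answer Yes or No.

Ancestors of 12b2618: {12b2618}.
5e63e1c is not in that set, so it is not an ancestor of 12b2618.

No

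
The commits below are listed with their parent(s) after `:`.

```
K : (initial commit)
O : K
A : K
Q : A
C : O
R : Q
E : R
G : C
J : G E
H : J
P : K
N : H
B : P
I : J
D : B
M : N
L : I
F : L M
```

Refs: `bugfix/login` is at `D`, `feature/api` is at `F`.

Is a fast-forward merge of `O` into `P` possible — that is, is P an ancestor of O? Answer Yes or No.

A fast-forward from P to O is possible iff P is an ancestor of O.
Ancestors of O: {K, O}.
P is not among them, so fast-forward is not possible.

No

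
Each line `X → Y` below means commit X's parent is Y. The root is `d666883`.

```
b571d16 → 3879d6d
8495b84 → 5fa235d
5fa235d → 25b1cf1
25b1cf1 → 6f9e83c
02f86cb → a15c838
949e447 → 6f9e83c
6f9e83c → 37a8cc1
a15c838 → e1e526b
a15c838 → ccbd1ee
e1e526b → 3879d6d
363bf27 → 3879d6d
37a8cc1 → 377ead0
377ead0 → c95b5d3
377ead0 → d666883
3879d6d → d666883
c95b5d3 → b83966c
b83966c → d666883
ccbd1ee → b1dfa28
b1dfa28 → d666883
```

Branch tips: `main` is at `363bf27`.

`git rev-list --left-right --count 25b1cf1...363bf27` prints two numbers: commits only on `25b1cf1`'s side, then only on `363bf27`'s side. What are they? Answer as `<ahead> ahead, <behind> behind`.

6 ahead, 2 behind

Reachable from 25b1cf1: {25b1cf1, 377ead0, 37a8cc1, 6f9e83c, b83966c, c95b5d3, d666883}.
Reachable from 363bf27: {363bf27, 3879d6d, d666883}.
Only in 25b1cf1's history (ahead): {25b1cf1, 377ead0, 37a8cc1, 6f9e83c, b83966c, c95b5d3} — 6.
Only in 363bf27's history (behind): {363bf27, 3879d6d} — 2.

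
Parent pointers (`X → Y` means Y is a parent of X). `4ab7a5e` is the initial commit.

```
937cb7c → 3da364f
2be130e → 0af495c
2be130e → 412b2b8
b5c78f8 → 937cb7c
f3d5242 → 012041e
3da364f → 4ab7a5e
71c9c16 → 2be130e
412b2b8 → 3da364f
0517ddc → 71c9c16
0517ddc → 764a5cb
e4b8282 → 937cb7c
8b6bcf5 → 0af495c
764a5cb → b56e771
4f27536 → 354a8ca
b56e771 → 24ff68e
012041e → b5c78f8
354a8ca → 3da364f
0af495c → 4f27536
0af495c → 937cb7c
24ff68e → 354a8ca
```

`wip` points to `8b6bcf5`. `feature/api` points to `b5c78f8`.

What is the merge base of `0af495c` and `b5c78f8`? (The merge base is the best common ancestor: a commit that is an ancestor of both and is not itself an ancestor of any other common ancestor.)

Ancestors of 0af495c: {0af495c, 354a8ca, 3da364f, 4ab7a5e, 4f27536, 937cb7c}.
Ancestors of b5c78f8: {3da364f, 4ab7a5e, 937cb7c, b5c78f8}.
Common ancestors: {3da364f, 4ab7a5e, 937cb7c}.
Among these, 937cb7c is not an ancestor of any other common ancestor — it is the merge base.

937cb7c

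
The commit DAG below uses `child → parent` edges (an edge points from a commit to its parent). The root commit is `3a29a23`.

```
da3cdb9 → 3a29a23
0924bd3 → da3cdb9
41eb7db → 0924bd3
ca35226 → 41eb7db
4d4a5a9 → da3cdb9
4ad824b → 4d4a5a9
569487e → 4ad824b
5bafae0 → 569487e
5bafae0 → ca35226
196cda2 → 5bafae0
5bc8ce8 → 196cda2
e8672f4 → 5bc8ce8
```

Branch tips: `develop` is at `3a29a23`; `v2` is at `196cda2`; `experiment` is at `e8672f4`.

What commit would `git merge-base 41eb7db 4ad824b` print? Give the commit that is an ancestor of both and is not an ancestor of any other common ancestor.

Ancestors of 41eb7db: {0924bd3, 3a29a23, 41eb7db, da3cdb9}.
Ancestors of 4ad824b: {3a29a23, 4ad824b, 4d4a5a9, da3cdb9}.
Common ancestors: {3a29a23, da3cdb9}.
Among these, da3cdb9 is not an ancestor of any other common ancestor — it is the merge base.

da3cdb9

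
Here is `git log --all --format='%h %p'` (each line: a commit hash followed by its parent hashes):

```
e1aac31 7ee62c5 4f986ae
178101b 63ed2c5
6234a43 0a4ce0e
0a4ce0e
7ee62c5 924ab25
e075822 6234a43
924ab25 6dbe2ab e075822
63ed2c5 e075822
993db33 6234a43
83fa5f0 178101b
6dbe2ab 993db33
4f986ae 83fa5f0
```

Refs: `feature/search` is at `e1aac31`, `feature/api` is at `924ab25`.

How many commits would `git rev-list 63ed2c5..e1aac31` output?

Reachable from e1aac31: {0a4ce0e, 178101b, 4f986ae, 6234a43, 63ed2c5, 6dbe2ab, 7ee62c5, 83fa5f0, 924ab25, 993db33, e075822, e1aac31}.
Reachable from 63ed2c5: {0a4ce0e, 6234a43, 63ed2c5, e075822}.
In e1aac31's history but not 63ed2c5's: {178101b, 4f986ae, 6dbe2ab, 7ee62c5, 83fa5f0, 924ab25, 993db33, e1aac31} — 8 commits.

8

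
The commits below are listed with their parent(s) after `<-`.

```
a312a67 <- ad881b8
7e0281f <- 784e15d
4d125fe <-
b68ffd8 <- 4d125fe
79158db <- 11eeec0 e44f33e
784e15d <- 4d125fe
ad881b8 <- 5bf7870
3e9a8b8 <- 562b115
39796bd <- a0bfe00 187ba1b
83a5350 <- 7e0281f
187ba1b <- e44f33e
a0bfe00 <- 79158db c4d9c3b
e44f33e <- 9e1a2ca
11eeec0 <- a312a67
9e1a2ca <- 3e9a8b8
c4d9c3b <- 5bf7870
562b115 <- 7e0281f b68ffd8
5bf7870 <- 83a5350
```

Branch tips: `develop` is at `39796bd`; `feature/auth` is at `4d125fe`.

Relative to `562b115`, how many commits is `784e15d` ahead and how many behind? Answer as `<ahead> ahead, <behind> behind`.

0 ahead, 3 behind

Reachable from 784e15d: {4d125fe, 784e15d}.
Reachable from 562b115: {4d125fe, 562b115, 784e15d, 7e0281f, b68ffd8}.
Only in 784e15d's history (ahead): {} — 0.
Only in 562b115's history (behind): {562b115, 7e0281f, b68ffd8} — 3.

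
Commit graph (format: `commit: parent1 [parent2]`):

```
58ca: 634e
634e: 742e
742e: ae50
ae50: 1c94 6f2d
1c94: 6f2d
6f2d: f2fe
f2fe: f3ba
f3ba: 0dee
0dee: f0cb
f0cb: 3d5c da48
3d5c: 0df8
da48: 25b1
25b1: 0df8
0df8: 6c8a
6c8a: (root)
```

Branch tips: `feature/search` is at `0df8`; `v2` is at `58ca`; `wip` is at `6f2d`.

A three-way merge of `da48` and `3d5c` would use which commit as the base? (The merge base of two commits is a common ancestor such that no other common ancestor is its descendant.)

Ancestors of da48: {0df8, 25b1, 6c8a, da48}.
Ancestors of 3d5c: {0df8, 3d5c, 6c8a}.
Common ancestors: {0df8, 6c8a}.
Among these, 0df8 is not an ancestor of any other common ancestor — it is the merge base.

0df8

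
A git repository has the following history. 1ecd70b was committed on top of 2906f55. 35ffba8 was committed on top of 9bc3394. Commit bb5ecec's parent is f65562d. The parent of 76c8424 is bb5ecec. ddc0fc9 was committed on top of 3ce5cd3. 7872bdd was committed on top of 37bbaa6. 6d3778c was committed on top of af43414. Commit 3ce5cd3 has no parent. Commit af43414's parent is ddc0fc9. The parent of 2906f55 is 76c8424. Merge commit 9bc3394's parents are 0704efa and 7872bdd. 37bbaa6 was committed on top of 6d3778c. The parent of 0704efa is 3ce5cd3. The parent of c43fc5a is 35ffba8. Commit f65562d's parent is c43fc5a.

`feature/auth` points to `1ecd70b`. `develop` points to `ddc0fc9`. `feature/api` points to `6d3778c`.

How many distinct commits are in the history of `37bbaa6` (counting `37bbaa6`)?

5

Walking parent pointers from 37bbaa6: reachable set = {37bbaa6, 3ce5cd3, 6d3778c, af43414, ddc0fc9}.
That is 5 commits.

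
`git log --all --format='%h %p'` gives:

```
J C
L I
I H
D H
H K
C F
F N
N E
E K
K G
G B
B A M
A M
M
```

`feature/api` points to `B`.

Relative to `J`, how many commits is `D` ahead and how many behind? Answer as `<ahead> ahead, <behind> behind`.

2 ahead, 5 behind

Reachable from D: {A, B, D, G, H, K, M}.
Reachable from J: {A, B, C, E, F, G, J, K, M, N}.
Only in D's history (ahead): {D, H} — 2.
Only in J's history (behind): {C, E, F, J, N} — 5.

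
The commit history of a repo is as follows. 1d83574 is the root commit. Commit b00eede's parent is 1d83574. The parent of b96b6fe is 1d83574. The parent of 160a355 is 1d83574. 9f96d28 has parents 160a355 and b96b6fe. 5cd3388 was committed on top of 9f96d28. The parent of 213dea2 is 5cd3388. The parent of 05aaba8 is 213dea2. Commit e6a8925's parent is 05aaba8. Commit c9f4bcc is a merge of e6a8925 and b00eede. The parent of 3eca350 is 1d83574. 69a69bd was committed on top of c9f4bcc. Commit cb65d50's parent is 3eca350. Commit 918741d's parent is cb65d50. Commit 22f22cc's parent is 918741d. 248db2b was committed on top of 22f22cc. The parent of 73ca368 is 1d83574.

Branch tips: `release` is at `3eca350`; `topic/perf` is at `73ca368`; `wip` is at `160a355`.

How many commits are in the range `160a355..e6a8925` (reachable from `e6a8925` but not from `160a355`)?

6

Reachable from e6a8925: {05aaba8, 160a355, 1d83574, 213dea2, 5cd3388, 9f96d28, b96b6fe, e6a8925}.
Reachable from 160a355: {160a355, 1d83574}.
In e6a8925's history but not 160a355's: {05aaba8, 213dea2, 5cd3388, 9f96d28, b96b6fe, e6a8925} — 6 commits.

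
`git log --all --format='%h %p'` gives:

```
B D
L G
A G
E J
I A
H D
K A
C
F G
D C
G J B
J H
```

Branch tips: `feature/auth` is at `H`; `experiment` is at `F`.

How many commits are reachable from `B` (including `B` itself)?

3

Walking parent pointers from B: reachable set = {B, C, D}.
That is 3 commits.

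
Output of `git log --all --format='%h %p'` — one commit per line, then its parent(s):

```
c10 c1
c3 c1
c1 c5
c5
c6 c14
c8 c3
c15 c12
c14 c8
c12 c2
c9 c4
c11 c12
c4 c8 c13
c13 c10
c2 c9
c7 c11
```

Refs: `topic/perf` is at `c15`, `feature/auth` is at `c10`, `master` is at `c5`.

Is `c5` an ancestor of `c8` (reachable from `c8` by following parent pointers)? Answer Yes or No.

Ancestors of c8 (commits reachable by following parents): {c1, c3, c5, c8}.
c5 is in that set, so it is an ancestor of c8.

Yes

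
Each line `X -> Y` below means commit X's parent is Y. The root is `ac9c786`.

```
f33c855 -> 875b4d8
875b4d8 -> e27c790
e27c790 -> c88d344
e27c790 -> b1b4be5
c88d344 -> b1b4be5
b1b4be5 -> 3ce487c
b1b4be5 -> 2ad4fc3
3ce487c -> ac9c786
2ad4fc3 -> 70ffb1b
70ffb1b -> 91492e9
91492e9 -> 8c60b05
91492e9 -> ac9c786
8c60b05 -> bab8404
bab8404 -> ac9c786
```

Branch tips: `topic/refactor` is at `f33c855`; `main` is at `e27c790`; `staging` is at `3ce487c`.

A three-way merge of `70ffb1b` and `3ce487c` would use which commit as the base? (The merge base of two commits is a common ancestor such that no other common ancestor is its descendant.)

ac9c786

Ancestors of 70ffb1b: {70ffb1b, 8c60b05, 91492e9, ac9c786, bab8404}.
Ancestors of 3ce487c: {3ce487c, ac9c786}.
Common ancestors: {ac9c786}.
The only common ancestor is ac9c786, so it is the merge base.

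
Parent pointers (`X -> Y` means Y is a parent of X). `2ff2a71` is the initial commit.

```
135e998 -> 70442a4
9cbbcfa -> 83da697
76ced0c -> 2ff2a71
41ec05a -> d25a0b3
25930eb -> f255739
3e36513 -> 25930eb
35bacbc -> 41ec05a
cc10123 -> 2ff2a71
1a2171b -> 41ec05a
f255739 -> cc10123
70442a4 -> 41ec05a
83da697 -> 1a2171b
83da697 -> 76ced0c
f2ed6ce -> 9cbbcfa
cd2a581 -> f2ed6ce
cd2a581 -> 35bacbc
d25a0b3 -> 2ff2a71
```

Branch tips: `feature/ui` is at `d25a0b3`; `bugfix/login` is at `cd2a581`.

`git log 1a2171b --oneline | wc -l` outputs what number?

4

Walking parent pointers from 1a2171b: reachable set = {1a2171b, 2ff2a71, 41ec05a, d25a0b3}.
That is 4 commits.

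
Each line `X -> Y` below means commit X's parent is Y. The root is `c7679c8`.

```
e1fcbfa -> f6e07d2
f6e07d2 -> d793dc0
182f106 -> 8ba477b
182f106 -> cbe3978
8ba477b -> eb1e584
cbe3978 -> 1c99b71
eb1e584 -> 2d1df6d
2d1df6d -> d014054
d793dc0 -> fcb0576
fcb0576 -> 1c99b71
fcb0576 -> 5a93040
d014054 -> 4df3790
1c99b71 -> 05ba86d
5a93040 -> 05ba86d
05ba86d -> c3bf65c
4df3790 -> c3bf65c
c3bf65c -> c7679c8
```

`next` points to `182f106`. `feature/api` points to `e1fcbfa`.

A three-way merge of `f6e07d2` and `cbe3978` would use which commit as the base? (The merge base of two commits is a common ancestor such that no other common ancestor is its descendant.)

Ancestors of f6e07d2: {05ba86d, 1c99b71, 5a93040, c3bf65c, c7679c8, d793dc0, f6e07d2, fcb0576}.
Ancestors of cbe3978: {05ba86d, 1c99b71, c3bf65c, c7679c8, cbe3978}.
Common ancestors: {05ba86d, 1c99b71, c3bf65c, c7679c8}.
Among these, 1c99b71 is not an ancestor of any other common ancestor — it is the merge base.

1c99b71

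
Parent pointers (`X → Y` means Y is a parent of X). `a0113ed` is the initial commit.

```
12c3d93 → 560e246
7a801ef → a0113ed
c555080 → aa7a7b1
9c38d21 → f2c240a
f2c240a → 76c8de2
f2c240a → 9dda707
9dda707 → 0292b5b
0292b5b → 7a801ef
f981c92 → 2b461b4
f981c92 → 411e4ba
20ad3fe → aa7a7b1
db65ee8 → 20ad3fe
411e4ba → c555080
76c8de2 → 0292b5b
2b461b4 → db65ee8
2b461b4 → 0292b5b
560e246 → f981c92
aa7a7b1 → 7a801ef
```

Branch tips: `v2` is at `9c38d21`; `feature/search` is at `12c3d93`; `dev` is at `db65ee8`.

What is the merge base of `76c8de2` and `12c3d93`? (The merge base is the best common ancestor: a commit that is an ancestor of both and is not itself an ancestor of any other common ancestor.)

Ancestors of 76c8de2: {0292b5b, 76c8de2, 7a801ef, a0113ed}.
Ancestors of 12c3d93: {0292b5b, 12c3d93, 20ad3fe, 2b461b4, 411e4ba, 560e246, 7a801ef, a0113ed, aa7a7b1, c555080, db65ee8, f981c92}.
Common ancestors: {0292b5b, 7a801ef, a0113ed}.
Among these, 0292b5b is not an ancestor of any other common ancestor — it is the merge base.

0292b5b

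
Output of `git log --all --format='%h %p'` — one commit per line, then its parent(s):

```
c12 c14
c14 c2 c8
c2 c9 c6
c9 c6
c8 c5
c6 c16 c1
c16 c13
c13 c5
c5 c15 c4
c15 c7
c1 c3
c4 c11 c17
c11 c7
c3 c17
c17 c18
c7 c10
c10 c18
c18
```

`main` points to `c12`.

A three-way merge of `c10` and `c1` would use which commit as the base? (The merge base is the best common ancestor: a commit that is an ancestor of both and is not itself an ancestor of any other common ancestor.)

Ancestors of c10: {c10, c18}.
Ancestors of c1: {c1, c17, c18, c3}.
Common ancestors: {c18}.
The only common ancestor is c18, so it is the merge base.

c18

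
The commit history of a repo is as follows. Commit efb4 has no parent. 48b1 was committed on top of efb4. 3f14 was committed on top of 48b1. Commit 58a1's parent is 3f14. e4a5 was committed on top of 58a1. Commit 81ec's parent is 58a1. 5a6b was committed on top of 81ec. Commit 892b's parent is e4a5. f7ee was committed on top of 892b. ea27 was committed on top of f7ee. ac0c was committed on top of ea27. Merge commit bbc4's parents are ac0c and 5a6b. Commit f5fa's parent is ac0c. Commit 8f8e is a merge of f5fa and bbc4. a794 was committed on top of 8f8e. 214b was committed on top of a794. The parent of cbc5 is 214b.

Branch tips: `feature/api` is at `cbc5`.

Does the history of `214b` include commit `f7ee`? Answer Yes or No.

Yes

Ancestors of 214b (commits reachable by following parents): {214b, 3f14, 48b1, 58a1, 5a6b, 81ec, 892b, 8f8e, a794, ac0c, bbc4, e4a5, ea27, efb4, f5fa, f7ee}.
f7ee is in that set, so it is an ancestor of 214b.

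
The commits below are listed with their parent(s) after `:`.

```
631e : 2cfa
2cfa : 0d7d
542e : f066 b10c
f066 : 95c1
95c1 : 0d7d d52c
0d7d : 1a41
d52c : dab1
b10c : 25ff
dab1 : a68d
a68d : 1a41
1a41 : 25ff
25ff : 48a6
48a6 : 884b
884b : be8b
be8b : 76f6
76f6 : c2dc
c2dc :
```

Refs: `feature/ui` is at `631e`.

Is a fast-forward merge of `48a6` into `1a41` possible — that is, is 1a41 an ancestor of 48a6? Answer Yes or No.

A fast-forward from 1a41 to 48a6 is possible iff 1a41 is an ancestor of 48a6.
Ancestors of 48a6: {48a6, 76f6, 884b, be8b, c2dc}.
1a41 is not among them, so fast-forward is not possible.

No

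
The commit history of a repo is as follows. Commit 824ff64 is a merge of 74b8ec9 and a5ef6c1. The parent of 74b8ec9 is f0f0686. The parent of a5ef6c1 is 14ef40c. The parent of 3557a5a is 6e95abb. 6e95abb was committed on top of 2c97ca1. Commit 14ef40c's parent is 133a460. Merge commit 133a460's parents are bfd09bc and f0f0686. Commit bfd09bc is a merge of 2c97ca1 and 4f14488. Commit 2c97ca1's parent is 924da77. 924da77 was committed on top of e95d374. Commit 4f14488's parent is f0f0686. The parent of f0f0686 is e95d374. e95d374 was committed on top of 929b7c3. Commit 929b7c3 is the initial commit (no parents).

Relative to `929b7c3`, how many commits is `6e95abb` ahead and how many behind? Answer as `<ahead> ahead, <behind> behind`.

Reachable from 6e95abb: {2c97ca1, 6e95abb, 924da77, 929b7c3, e95d374}.
Reachable from 929b7c3: {929b7c3}.
Only in 6e95abb's history (ahead): {2c97ca1, 6e95abb, 924da77, e95d374} — 4.
Only in 929b7c3's history (behind): {} — 0.

4 ahead, 0 behind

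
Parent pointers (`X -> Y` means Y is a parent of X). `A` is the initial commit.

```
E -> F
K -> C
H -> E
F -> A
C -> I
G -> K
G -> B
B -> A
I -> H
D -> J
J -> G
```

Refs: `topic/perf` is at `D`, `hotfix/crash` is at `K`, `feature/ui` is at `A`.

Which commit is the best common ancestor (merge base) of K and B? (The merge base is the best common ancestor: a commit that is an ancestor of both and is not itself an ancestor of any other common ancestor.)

Ancestors of K: {A, C, E, F, H, I, K}.
Ancestors of B: {A, B}.
Common ancestors: {A}.
The only common ancestor is A, so it is the merge base.

A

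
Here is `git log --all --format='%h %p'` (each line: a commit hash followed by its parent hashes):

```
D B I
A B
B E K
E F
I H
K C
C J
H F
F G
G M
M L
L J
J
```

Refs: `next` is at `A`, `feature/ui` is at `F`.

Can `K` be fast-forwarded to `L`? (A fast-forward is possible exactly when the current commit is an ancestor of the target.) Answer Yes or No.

A fast-forward from K to L is possible iff K is an ancestor of L.
Ancestors of L: {J, L}.
K is not among them, so fast-forward is not possible.

No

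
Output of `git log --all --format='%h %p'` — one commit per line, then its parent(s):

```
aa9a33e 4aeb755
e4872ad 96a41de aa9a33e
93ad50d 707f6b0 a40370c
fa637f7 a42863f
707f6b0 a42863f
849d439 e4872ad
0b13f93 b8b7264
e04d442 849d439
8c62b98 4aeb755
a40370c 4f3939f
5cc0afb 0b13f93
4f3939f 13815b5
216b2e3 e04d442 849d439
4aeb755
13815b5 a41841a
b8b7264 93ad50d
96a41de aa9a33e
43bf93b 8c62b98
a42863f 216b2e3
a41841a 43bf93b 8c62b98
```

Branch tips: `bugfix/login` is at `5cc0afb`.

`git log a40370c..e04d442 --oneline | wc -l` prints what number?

5

Reachable from e04d442: {4aeb755, 849d439, 96a41de, aa9a33e, e04d442, e4872ad}.
Reachable from a40370c: {13815b5, 43bf93b, 4aeb755, 4f3939f, 8c62b98, a40370c, a41841a}.
In e04d442's history but not a40370c's: {849d439, 96a41de, aa9a33e, e04d442, e4872ad} — 5 commits.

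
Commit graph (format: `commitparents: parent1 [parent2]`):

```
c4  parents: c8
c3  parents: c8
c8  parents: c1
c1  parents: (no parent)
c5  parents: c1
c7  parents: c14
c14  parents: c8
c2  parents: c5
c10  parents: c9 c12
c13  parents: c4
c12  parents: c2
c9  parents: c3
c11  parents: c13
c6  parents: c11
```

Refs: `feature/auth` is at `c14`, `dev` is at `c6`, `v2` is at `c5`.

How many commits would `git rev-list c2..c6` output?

5

Reachable from c6: {c1, c11, c13, c4, c6, c8}.
Reachable from c2: {c1, c2, c5}.
In c6's history but not c2's: {c11, c13, c4, c6, c8} — 5 commits.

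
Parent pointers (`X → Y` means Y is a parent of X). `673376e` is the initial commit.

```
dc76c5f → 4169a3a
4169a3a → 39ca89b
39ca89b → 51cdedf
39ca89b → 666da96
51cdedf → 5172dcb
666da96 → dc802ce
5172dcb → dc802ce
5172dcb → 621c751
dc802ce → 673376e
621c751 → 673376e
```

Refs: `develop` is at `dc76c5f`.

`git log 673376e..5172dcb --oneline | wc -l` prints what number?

3

Reachable from 5172dcb: {5172dcb, 621c751, 673376e, dc802ce}.
Reachable from 673376e: {673376e}.
In 5172dcb's history but not 673376e's: {5172dcb, 621c751, dc802ce} — 3 commits.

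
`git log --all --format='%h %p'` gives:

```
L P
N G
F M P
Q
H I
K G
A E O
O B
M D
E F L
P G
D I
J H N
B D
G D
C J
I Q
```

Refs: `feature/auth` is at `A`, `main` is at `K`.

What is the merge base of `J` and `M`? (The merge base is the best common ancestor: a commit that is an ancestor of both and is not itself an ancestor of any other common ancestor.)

Ancestors of J: {D, G, H, I, J, N, Q}.
Ancestors of M: {D, I, M, Q}.
Common ancestors: {D, I, Q}.
Among these, D is not an ancestor of any other common ancestor — it is the merge base.

D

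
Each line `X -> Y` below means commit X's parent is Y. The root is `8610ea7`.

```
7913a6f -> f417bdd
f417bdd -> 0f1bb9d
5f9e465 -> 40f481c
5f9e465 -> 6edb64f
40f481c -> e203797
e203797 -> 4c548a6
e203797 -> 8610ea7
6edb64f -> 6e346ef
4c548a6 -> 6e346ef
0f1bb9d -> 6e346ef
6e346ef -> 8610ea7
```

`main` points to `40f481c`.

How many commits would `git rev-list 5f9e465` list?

7

Walking parent pointers from 5f9e465: reachable set = {40f481c, 4c548a6, 5f9e465, 6e346ef, 6edb64f, 8610ea7, e203797}.
That is 7 commits.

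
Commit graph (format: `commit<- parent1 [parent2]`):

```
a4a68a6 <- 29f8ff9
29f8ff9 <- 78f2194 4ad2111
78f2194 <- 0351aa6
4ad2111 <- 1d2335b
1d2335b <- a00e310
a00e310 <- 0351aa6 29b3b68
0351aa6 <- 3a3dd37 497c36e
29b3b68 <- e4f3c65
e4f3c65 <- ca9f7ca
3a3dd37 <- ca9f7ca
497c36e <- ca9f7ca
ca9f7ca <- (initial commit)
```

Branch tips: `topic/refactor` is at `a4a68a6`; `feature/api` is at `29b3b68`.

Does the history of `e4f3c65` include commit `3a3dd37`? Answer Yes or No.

No

Ancestors of e4f3c65: {ca9f7ca, e4f3c65}.
3a3dd37 is not in that set, so it is not an ancestor of e4f3c65.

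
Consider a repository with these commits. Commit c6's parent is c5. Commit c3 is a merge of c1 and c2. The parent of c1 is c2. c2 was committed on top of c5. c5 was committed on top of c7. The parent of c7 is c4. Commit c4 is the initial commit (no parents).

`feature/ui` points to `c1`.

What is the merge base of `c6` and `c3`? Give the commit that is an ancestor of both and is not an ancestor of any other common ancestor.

c5

Ancestors of c6: {c4, c5, c6, c7}.
Ancestors of c3: {c1, c2, c3, c4, c5, c7}.
Common ancestors: {c4, c5, c7}.
Among these, c5 is not an ancestor of any other common ancestor — it is the merge base.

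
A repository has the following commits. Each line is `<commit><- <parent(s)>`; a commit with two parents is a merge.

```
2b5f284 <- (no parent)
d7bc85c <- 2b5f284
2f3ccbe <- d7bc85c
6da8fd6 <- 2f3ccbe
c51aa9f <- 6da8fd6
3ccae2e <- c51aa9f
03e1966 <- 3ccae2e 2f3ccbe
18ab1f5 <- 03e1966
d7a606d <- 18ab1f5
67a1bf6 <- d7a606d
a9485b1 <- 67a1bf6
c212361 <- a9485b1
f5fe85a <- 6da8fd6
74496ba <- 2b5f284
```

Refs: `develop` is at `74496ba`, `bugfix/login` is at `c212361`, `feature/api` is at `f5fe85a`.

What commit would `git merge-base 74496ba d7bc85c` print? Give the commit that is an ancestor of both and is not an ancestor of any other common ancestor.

Ancestors of 74496ba: {2b5f284, 74496ba}.
Ancestors of d7bc85c: {2b5f284, d7bc85c}.
Common ancestors: {2b5f284}.
The only common ancestor is 2b5f284, so it is the merge base.

2b5f284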